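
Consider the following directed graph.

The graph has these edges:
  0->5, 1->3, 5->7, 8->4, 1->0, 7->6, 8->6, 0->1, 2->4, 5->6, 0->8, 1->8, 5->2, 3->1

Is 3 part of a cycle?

Yes

3 is on a cycle iff 3 can reach itself via ≥1 edge.
3 → 1 → 3 — yes.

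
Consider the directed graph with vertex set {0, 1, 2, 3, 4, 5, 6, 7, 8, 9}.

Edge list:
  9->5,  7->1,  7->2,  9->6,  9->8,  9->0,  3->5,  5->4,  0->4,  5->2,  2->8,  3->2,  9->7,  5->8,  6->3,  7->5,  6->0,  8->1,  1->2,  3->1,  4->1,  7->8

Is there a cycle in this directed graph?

DFS with white/gray/black marking, starting from 8:
8 gray
  1 gray
    2 gray
      2→8: 8 is gray → back edge
Back edge found, so a cycle exists: 8 → 1 → 2 → 8.

Yes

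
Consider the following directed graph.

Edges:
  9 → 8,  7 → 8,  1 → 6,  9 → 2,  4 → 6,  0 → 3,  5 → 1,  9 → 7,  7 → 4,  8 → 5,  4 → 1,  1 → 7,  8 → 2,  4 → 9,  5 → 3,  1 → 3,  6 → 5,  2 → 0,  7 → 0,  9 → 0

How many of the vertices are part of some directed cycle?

7

A vertex is on a directed cycle iff it belongs to a strongly connected component of size ≥ 2 (or has a self-loop).
The vertices on cycles are {1, 4, 5, 6, 7, 8, 9} — 7 in total.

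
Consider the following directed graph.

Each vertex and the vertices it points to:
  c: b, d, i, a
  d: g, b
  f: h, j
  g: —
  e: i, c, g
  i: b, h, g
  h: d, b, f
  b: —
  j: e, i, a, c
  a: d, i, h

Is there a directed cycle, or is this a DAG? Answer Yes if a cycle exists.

Yes

DFS with white/gray/black marking, starting from d:
d gray
  g gray
  g black
  b gray
  b black
d black
c gray
  c→b: b black — skip
  c→d: d black — skip
  i gray
    i→b: b black — skip
    h gray
      h→d: d black — skip
      h→b: b black — skip
      f gray
        f→h: h is gray → back edge
Back edge found, so a cycle exists: h → f → h.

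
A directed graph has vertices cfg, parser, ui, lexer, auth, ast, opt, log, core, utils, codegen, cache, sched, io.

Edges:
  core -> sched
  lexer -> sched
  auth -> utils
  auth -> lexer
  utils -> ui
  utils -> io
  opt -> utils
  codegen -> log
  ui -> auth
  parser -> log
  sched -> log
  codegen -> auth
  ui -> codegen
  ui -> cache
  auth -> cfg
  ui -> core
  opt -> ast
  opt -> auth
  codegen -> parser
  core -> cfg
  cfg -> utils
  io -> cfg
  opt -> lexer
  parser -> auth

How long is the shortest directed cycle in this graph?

3

For each vertex v, BFS finds the shortest path from v back to v.
The shortest such closed walk is auth → utils → ui → auth, length 3.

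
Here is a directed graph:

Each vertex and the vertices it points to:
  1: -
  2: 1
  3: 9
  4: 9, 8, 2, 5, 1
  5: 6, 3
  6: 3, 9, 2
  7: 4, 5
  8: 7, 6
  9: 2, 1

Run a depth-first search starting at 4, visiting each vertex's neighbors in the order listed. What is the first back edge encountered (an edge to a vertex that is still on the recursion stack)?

DFS from 4 (visiting each vertex's neighbors in the order listed); mark gray on enter, black on exit:
4 gray
  9 gray
    2 gray
      1 gray
      1 black
    2 black
    9→1: 1 black — skip
  9 black
  8 gray
    7 gray
      7→4: 4 is gray → back edge
First back edge: 7 → 4.

7→4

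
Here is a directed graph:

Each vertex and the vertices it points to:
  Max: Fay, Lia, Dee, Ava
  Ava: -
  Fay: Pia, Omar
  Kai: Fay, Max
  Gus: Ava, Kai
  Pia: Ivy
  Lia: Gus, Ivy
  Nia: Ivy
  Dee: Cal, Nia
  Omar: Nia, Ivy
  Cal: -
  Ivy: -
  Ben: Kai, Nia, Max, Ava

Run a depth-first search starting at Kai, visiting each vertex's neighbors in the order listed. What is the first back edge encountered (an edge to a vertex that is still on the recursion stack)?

DFS from Kai (visiting each vertex's neighbors in the order listed); mark gray on enter, black on exit:
Kai gray
  Fay gray
    Pia gray
      Ivy gray
      Ivy black
    Pia black
    Omar gray
      Nia gray
        Nia→Ivy: Ivy black — skip
      Nia black
      Omar→Ivy: Ivy black — skip
    Omar black
  Fay black
  Max gray
    Max→Fay: Fay black — skip
    Lia gray
      Gus gray
        Ava gray
        Ava black
        Gus→Kai: Kai is gray → back edge
First back edge: Gus → Kai.

Gus->Kai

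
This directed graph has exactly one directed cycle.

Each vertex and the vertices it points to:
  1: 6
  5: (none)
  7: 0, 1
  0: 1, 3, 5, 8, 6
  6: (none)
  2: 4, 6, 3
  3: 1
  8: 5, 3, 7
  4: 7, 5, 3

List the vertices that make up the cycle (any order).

DFS with gray/black marking from 7:
7 gray
  0 gray
    1 gray
      6 gray
      6 black
    1 black
    3 gray
      3→1: 1 black — skip
    3 black
    5 gray
    5 black
    8 gray
      8→5: 5 black — skip
      8→3: 3 black — skip
      8→7: 7 is gray → back edge
Back edge closes the cycle 7 → 0 → 8 → 7; its vertices are {0, 7, 8}.

0, 7, 8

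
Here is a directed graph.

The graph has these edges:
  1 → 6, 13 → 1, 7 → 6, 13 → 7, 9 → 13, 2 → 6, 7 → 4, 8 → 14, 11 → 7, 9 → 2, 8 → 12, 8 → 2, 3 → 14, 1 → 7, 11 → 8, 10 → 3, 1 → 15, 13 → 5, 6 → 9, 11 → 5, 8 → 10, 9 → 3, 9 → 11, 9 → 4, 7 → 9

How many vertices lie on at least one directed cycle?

8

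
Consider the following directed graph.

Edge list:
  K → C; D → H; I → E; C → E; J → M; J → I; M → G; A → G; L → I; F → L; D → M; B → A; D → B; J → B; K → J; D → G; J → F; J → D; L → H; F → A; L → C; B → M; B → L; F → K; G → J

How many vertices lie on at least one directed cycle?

8

A vertex is on a directed cycle iff it belongs to a strongly connected component of size ≥ 2 (or has a self-loop).
The vertices on cycles are {A, B, D, F, G, J, K, M} — 8 in total.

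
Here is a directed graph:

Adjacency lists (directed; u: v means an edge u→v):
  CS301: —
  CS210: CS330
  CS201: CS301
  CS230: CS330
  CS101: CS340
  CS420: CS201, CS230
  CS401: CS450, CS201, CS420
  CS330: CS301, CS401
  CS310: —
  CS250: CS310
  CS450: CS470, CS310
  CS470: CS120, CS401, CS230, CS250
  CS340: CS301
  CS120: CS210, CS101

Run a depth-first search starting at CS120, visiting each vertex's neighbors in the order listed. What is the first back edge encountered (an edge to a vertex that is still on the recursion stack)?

CS470→CS120

DFS from CS120 (visiting each vertex's neighbors in the order listed); mark gray on enter, black on exit:
CS120 gray
  CS210 gray
    CS330 gray
      CS301 gray
      CS301 black
      CS401 gray
        CS450 gray
          CS470 gray
            CS470→CS120: CS120 is gray → back edge
First back edge: CS470 → CS120.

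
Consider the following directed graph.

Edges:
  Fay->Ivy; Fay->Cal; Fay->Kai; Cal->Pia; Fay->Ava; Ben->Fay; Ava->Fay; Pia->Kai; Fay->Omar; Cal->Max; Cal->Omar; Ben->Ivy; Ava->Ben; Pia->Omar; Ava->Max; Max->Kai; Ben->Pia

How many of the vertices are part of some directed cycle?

A vertex is on a directed cycle iff it belongs to a strongly connected component of size ≥ 2 (or has a self-loop).
The vertices on cycles are {Ava, Ben, Fay} — 3 in total.

3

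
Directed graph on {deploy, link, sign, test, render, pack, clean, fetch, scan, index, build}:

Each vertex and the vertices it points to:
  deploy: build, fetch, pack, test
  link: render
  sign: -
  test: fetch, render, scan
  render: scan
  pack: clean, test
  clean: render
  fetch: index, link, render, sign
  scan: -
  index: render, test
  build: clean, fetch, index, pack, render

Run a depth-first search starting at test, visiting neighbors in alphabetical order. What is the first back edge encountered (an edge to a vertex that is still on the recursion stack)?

DFS from test (visiting neighbors in alphabetical order); mark gray on enter, black on exit:
test gray
  fetch gray
    index gray
      render gray
        scan gray
        scan black
      render black
      index→test: test is gray → back edge
First back edge: index → test.

index→test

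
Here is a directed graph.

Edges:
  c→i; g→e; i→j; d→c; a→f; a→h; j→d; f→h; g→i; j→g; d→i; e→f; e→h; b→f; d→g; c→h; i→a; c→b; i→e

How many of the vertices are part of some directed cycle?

A vertex is on a directed cycle iff it belongs to a strongly connected component of size ≥ 2 (or has a self-loop).
The vertices on cycles are {c, d, g, i, j} — 5 in total.

5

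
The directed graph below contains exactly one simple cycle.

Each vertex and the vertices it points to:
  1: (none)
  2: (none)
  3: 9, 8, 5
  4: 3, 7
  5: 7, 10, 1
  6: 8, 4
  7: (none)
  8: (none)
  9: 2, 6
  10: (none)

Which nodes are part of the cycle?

3, 4, 6, 9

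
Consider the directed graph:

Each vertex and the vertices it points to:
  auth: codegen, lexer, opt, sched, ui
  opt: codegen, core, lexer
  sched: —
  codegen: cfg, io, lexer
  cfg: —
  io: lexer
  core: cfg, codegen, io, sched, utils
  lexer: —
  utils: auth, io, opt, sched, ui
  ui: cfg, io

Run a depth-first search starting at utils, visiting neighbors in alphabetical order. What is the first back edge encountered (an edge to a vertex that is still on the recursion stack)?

DFS from utils (visiting neighbors in alphabetical order); mark gray on enter, black on exit:
utils gray
  auth gray
    codegen gray
      cfg gray
      cfg black
      io gray
        lexer gray
        lexer black
      io black
      codegen→lexer: lexer black — skip
    codegen black
    auth→lexer: lexer black — skip
    opt gray
      opt→codegen: codegen black — skip
      core gray
        core→cfg: cfg black — skip
        core→codegen: codegen black — skip
        core→io: io black — skip
        sched gray
        sched black
        core→utils: utils is gray → back edge
First back edge: core → utils.

core->utils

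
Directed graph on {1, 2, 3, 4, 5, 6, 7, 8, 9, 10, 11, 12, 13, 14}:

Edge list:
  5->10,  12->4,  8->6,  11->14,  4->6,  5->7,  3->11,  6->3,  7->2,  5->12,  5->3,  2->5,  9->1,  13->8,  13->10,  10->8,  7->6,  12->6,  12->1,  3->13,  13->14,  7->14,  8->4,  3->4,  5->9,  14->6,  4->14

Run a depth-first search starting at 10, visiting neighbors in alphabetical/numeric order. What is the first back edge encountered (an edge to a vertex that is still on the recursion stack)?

3→4

DFS from 10 (visiting neighbors in alphabetical/numeric order); mark gray on enter, black on exit:
10 gray
  8 gray
    4 gray
      6 gray
        3 gray
          3→4: 4 is gray → back edge
First back edge: 3 → 4.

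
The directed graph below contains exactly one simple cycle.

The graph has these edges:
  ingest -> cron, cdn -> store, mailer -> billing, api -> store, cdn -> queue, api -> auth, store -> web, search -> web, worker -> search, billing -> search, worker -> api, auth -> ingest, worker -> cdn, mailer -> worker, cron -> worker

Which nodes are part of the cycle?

api, auth, cron, ingest, worker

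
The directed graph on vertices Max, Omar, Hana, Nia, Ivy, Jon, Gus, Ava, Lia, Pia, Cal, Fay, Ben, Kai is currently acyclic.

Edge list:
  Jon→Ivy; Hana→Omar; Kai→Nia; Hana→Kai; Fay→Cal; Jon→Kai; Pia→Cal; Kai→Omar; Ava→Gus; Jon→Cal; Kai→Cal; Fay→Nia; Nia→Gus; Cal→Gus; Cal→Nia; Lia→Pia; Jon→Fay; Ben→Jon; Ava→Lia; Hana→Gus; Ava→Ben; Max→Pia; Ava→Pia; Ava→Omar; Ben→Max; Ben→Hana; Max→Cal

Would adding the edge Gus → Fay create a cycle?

Adding Gus→Fay creates a cycle iff Fay can already reach Gus.
Path from Fay: Fay → Cal → Gus.
So Fay → … → Gus → Fay is a cycle.

Yes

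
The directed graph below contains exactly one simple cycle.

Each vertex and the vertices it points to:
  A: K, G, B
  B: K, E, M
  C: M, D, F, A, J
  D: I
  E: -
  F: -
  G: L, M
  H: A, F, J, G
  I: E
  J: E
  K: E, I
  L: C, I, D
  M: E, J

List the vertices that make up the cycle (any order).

A, C, G, L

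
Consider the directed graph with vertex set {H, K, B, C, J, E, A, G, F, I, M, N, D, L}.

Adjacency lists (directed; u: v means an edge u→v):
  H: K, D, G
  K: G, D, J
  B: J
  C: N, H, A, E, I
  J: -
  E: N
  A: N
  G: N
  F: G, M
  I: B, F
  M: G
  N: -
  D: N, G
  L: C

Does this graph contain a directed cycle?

DFS with white/gray/black marking, starting from C:
C gray
  N gray
  N black
  H gray
    K gray
      G gray
        G→N: N black — skip
      G black
      D gray
        D→N: N black — skip
        D→G: G black — skip
      D black
      J gray
      J black
    K black
    H→D: D black — skip
    H→G: G black — skip
  H black
  A gray
    A→N: N black — skip
  A black
  E gray
    E→N: N black — skip
  E black
  I gray
    B gray
      B→J: J black — skip
    B black
    F gray
      F→G: G black — skip
      M gray
        M→G: G black — skip
      M black
    F black
  I black
C black
L gray
  L→C: C black — skip
L black
Every edge goes to a white or black vertex — no back edge, so the graph is acyclic.

No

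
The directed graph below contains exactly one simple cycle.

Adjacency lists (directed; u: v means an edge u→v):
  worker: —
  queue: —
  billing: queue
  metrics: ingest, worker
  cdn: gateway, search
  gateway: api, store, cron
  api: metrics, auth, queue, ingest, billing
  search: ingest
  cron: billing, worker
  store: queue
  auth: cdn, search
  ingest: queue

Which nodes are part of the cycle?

api, cdn, auth, gateway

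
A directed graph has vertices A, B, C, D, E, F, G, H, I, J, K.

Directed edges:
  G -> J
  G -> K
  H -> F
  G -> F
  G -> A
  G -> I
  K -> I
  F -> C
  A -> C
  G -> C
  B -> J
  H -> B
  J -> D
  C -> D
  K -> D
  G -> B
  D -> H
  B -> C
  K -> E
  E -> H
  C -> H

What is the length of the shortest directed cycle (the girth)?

3

For each vertex v, BFS finds the shortest path from v back to v.
The shortest such closed walk is B → C → H → B, length 3.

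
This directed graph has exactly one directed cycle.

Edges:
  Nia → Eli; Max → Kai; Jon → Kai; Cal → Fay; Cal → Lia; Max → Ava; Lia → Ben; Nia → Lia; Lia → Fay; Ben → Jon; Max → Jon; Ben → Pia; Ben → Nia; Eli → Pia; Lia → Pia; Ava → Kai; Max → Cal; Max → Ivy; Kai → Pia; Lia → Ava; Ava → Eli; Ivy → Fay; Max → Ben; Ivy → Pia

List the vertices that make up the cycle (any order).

Ben, Lia, Nia

DFS with gray/black marking from Ben:
Ben gray
  Nia gray
    Eli gray
      Pia gray
      Pia black
    Eli black
    Lia gray
      Ava gray
        Kai gray
          Kai→Pia: Pia black — skip
        Kai black
        Ava→Eli: Eli black — skip
      Ava black
      Lia→Pia: Pia black — skip
      Fay gray
      Fay black
      Lia→Ben: Ben is gray → back edge
Back edge closes the cycle Ben → Nia → Lia → Ben; its vertices are {Ben, Lia, Nia}.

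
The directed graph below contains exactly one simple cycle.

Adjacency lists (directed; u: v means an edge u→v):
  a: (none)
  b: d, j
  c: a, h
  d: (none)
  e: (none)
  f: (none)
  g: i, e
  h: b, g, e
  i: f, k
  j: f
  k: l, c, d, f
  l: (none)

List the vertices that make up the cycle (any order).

DFS with gray/black marking from i:
i gray
  f gray
  f black
  k gray
    l gray
    l black
    c gray
      a gray
      a black
      h gray
        b gray
          d gray
          d black
          j gray
            j→f: f black — skip
          j black
        b black
        g gray
          g→i: i is gray → back edge
Back edge closes the cycle i → k → c → h → g → i; its vertices are {c, g, h, i, k}.

c, g, h, i, k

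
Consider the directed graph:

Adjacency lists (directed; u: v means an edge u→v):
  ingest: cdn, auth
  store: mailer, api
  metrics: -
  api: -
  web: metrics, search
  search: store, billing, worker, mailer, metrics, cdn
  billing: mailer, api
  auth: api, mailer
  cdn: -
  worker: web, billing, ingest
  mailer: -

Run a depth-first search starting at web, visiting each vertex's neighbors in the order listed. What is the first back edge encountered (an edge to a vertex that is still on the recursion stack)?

DFS from web (visiting each vertex's neighbors in the order listed); mark gray on enter, black on exit:
web gray
  metrics gray
  metrics black
  search gray
    store gray
      mailer gray
      mailer black
      api gray
      api black
    store black
    billing gray
      billing→mailer: mailer black — skip
      billing→api: api black — skip
    billing black
    worker gray
      worker→web: web is gray → back edge
First back edge: worker → web.

worker→web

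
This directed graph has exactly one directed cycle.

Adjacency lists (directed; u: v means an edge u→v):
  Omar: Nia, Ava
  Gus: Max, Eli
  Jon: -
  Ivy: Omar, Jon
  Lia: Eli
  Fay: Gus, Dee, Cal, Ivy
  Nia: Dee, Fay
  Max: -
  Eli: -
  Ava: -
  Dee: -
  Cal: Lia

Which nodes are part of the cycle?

DFS with gray/black marking from Fay:
Fay gray
  Gus gray
    Max gray
    Max black
    Eli gray
    Eli black
  Gus black
  Dee gray
  Dee black
  Cal gray
    Lia gray
      Lia→Eli: Eli black — skip
    Lia black
  Cal black
  Ivy gray
    Omar gray
      Nia gray
        Nia→Dee: Dee black — skip
        Nia→Fay: Fay is gray → back edge
Back edge closes the cycle Fay → Ivy → Omar → Nia → Fay; its vertices are {Fay, Ivy, Nia, Omar}.

Fay, Ivy, Nia, Omar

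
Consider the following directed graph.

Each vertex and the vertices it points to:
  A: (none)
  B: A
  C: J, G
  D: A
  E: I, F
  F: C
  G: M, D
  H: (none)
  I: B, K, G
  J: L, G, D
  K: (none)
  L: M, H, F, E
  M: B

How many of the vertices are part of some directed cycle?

5

A vertex is on a directed cycle iff it belongs to a strongly connected component of size ≥ 2 (or has a self-loop).
The vertices on cycles are {C, E, F, J, L} — 5 in total.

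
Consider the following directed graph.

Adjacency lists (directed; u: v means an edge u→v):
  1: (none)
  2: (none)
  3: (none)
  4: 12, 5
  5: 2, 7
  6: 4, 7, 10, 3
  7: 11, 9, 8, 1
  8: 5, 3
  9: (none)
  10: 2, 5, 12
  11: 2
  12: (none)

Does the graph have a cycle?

DFS with white/gray/black marking, starting from 7:
7 gray
  11 gray
    2 gray
    2 black
  11 black
  9 gray
  9 black
  8 gray
    5 gray
      5→2: 2 black — skip
      5→7: 7 is gray → back edge
Back edge found, so a cycle exists: 7 → 8 → 5 → 7.

Yes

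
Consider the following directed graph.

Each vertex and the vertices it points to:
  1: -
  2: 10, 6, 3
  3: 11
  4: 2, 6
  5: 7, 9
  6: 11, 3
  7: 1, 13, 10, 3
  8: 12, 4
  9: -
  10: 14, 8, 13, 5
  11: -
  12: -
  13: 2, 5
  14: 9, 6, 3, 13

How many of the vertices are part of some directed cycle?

A vertex is on a directed cycle iff it belongs to a strongly connected component of size ≥ 2 (or has a self-loop).
The vertices on cycles are {2, 4, 5, 7, 8, 10, 13, 14} — 8 in total.

8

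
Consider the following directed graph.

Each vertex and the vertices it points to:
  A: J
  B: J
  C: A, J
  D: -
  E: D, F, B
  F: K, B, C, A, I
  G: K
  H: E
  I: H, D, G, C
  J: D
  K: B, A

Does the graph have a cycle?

Yes

DFS with white/gray/black marking, starting from E:
E gray
  D gray
  D black
  F gray
    K gray
      B gray
        J gray
          J→D: D black — skip
        J black
      B black
      A gray
        A→J: J black — skip
      A black
    K black
    F→B: B black — skip
    C gray
      C→A: A black — skip
      C→J: J black — skip
    C black
    F→A: A black — skip
    I gray
      H gray
        H→E: E is gray → back edge
Back edge found, so a cycle exists: E → F → I → H → E.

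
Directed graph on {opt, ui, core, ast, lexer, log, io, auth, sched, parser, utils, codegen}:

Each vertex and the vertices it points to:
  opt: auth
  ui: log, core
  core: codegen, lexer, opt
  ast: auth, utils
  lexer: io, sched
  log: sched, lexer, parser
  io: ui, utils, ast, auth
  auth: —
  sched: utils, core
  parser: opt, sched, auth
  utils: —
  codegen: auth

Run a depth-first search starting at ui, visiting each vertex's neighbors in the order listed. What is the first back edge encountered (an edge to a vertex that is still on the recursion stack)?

DFS from ui (visiting each vertex's neighbors in the order listed); mark gray on enter, black on exit:
ui gray
  log gray
    sched gray
      utils gray
      utils black
      core gray
        codegen gray
          auth gray
          auth black
        codegen black
        lexer gray
          io gray
            io→ui: ui is gray → back edge
First back edge: io → ui.

io→ui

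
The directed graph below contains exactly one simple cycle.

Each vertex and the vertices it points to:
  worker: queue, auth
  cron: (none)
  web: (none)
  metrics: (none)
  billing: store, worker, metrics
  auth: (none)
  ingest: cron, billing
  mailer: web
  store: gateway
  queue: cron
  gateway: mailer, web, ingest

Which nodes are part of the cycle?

store, ingest, billing, gateway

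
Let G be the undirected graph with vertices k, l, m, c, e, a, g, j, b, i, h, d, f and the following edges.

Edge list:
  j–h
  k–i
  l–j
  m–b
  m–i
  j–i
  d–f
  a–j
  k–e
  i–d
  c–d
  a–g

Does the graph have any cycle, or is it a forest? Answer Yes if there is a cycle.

DFS, tracking each vertex's parent; an edge to a visited non-parent vertex closes a cycle.
Start from k:
visit k (parent –)
  visit e (parent k)
    e–k: parent, skip
  visit i (parent k)
    visit d (parent i)
      visit f (parent d)
        f–d: parent, skip
      visit c (parent d)
        c–d: parent, skip
      d–i: parent, skip
    i–k: parent, skip
    visit j (parent i)
      visit h (parent j)
        h–j: parent, skip
      visit a (parent j)
        visit g (parent a)
          g–a: parent, skip
        a–j: parent, skip
      visit l (parent j)
        l–j: parent, skip
      j–i: parent, skip
    visit m (parent i)
      m–i: parent, skip
      visit b (parent m)
        b–m: parent, skip
No non-parent visited neighbor found — the graph is a forest.

No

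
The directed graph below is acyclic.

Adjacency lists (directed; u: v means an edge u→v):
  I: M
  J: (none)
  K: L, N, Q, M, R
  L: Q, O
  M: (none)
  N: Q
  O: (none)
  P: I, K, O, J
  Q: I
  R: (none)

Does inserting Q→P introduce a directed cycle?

Yes

Adding Q→P creates a cycle iff P can already reach Q.
Path from P: P → K → Q.
So P → … → Q → P is a cycle.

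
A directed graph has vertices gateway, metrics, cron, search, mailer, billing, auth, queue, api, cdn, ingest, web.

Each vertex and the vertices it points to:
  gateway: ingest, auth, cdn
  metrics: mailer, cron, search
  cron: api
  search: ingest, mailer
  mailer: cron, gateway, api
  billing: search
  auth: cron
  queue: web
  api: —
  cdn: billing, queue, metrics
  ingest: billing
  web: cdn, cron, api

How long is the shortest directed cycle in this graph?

For each vertex v, BFS finds the shortest path from v back to v.
The shortest such closed walk is cdn → queue → web → cdn, length 3.

3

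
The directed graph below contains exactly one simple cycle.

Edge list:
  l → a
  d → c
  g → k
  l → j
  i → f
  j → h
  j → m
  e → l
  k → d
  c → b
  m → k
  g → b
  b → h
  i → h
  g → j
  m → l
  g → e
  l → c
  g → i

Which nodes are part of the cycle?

DFS with gray/black marking from j:
j gray
  m gray
    k gray
      d gray
        c gray
          b gray
            h gray
            h black
          b black
        c black
      d black
    k black
    l gray
      l→c: c black — skip
      a gray
      a black
      l→j: j is gray → back edge
Back edge closes the cycle j → m → l → j; its vertices are {j, l, m}.

j, l, m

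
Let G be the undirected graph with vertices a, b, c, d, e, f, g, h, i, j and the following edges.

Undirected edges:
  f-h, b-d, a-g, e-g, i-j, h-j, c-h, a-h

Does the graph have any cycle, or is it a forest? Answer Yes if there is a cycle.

No

DFS, tracking each vertex's parent; an edge to a visited non-parent vertex closes a cycle.
Start from e:
visit e (parent –)
  visit g (parent e)
    g–e: parent, skip
    visit a (parent g)
      a–g: parent, skip
      visit h (parent a)
        visit f (parent h)
          f–h: parent, skip
        visit c (parent h)
          c–h: parent, skip
        visit j (parent h)
          j–h: parent, skip
          visit i (parent j)
            i–j: parent, skip
        h–a: parent, skip
visit b (parent –)
  visit d (parent b)
    d–b: parent, skip
No non-parent visited neighbor found — the graph is a forest.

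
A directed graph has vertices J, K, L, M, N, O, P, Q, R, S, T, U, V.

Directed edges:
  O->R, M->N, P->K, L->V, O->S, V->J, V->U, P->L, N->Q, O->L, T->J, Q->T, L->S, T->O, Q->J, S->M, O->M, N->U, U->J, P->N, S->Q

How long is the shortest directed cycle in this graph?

4

For each vertex v, BFS finds the shortest path from v back to v.
The shortest such closed walk is S → Q → T → O → S, length 4.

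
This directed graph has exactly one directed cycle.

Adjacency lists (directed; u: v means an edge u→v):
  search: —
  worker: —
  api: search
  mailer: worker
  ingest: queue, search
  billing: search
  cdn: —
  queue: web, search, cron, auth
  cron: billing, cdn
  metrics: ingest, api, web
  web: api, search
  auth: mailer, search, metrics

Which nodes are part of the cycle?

auth, queue, ingest, metrics

DFS with gray/black marking from queue:
queue gray
  web gray
    api gray
      search gray
      search black
    api black
    web→search: search black — skip
  web black
  queue→search: search black — skip
  cron gray
    billing gray
      billing→search: search black — skip
    billing black
    cdn gray
    cdn black
  cron black
  auth gray
    mailer gray
      worker gray
      worker black
    mailer black
    auth→search: search black — skip
    metrics gray
      ingest gray
        ingest→queue: queue is gray → back edge
Back edge closes the cycle queue → auth → metrics → ingest → queue; its vertices are {auth, queue, ingest, metrics}.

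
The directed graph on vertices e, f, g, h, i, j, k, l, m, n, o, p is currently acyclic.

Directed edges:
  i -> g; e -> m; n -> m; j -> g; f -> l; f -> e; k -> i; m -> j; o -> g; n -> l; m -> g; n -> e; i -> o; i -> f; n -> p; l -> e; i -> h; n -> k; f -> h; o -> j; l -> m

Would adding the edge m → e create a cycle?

Yes

Adding m→e creates a cycle iff e can already reach m.
Path from e: e → m.
So e → … → m → e is a cycle.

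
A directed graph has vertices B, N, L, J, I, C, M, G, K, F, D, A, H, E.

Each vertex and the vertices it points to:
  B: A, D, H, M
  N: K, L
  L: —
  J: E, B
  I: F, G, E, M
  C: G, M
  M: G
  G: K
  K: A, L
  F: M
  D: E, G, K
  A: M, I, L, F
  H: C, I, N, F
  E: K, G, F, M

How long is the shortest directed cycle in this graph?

4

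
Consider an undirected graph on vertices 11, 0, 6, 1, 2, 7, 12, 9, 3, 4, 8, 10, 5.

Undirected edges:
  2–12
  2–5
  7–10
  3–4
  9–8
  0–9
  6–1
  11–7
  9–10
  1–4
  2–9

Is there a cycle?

No

DFS, tracking each vertex's parent; an edge to a visited non-parent vertex closes a cycle.
Start from 7:
visit 7 (parent –)
  visit 11 (parent 7)
    11–7: parent, skip
  visit 10 (parent 7)
    10–7: parent, skip
    visit 9 (parent 10)
      visit 2 (parent 9)
        visit 12 (parent 2)
          12–2: parent, skip
        visit 5 (parent 2)
          5–2: parent, skip
        2–9: parent, skip
      visit 8 (parent 9)
        8–9: parent, skip
      9–10: parent, skip
      visit 0 (parent 9)
        0–9: parent, skip
visit 6 (parent –)
  visit 1 (parent 6)
    1–6: parent, skip
    visit 4 (parent 1)
      visit 3 (parent 4)
        3–4: parent, skip
      4–1: parent, skip
No non-parent visited neighbor found — the graph is a forest.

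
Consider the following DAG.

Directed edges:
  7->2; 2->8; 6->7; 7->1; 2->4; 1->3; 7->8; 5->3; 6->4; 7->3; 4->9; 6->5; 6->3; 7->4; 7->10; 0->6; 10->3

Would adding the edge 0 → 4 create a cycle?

No

Adding 0→4 creates a cycle iff 4 can already reach 0.
Explore from 4: no path reaches 0. The graph stays acyclic.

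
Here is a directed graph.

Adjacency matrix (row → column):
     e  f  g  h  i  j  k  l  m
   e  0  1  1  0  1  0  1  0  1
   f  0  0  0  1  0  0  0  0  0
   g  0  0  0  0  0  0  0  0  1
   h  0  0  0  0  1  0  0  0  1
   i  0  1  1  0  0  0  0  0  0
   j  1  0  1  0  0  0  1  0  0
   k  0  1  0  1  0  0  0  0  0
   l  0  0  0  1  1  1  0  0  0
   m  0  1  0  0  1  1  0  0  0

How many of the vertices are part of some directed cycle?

A vertex is on a directed cycle iff it belongs to a strongly connected component of size ≥ 2 (or has a self-loop).
The vertices on cycles are {e, f, g, h, i, j, k, m} — 8 in total.

8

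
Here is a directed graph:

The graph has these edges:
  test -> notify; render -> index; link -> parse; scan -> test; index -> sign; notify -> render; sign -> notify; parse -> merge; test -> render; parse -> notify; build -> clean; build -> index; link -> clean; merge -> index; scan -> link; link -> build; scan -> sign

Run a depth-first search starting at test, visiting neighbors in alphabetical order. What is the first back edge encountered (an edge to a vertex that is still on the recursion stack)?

sign->notify

DFS from test (visiting neighbors in alphabetical order); mark gray on enter, black on exit:
test gray
  notify gray
    render gray
      index gray
        sign gray
          sign→notify: notify is gray → back edge
First back edge: sign → notify.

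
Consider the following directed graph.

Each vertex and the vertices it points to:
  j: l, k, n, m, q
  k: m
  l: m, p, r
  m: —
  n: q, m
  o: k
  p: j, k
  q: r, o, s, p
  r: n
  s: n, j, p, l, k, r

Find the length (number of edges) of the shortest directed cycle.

3

For each vertex v, BFS finds the shortest path from v back to v.
The shortest such closed walk is j → q → p → j, length 3.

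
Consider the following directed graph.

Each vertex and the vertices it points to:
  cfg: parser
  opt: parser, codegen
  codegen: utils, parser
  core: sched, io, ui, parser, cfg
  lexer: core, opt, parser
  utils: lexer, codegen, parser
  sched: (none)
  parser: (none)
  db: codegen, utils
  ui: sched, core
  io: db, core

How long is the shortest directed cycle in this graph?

For each vertex v, BFS finds the shortest path from v back to v.
The shortest such closed walk is io → core → io, length 2.

2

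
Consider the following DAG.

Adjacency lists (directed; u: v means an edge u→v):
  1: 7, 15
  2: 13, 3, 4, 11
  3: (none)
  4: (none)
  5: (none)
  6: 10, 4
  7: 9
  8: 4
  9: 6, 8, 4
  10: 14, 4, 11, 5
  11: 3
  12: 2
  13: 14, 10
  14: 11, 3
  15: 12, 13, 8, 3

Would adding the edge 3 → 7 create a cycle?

Yes

Adding 3→7 creates a cycle iff 7 can already reach 3.
Path from 7: 7 → 9 → 6 → 10 → 14 → 3.
So 7 → … → 3 → 7 is a cycle.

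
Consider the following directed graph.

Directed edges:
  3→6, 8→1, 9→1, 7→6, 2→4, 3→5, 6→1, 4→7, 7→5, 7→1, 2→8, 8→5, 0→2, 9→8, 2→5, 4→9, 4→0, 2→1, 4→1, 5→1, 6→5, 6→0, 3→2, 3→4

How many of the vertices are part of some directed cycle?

5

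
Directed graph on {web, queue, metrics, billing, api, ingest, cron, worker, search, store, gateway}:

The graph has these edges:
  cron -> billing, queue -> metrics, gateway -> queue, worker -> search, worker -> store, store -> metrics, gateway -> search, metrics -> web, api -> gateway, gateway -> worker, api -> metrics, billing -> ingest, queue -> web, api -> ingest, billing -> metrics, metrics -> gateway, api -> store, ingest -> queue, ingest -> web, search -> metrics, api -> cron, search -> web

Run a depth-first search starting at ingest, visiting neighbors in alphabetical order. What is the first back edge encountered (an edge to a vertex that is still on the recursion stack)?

gateway→queue

DFS from ingest (visiting neighbors in alphabetical order); mark gray on enter, black on exit:
ingest gray
  queue gray
    metrics gray
      gateway gray
        gateway→queue: queue is gray → back edge
First back edge: gateway → queue.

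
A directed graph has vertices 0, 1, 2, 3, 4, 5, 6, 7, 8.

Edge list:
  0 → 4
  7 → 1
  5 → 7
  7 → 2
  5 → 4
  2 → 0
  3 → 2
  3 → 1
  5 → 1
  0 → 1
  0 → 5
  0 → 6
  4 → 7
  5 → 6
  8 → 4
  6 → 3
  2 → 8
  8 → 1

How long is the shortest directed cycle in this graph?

4

For each vertex v, BFS finds the shortest path from v back to v.
The shortest such closed walk is 2 → 0 → 6 → 3 → 2, length 4.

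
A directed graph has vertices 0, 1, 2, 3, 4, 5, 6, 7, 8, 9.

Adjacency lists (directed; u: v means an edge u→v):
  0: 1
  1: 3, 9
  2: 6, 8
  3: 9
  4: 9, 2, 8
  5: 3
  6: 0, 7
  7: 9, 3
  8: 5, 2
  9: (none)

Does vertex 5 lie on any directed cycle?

5 lies on a cycle iff there is a path from 5 back to itself.
Exploring from 5, it never reaches itself; equivalently, its strongly connected component is a singleton.

No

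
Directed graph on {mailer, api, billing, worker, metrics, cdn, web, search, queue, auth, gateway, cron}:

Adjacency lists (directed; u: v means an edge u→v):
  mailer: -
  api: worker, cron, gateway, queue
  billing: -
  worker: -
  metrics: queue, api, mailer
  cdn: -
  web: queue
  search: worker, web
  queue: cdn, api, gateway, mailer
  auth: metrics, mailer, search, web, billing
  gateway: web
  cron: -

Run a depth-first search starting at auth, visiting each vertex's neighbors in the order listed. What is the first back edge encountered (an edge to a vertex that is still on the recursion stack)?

web->queue

DFS from auth (visiting each vertex's neighbors in the order listed); mark gray on enter, black on exit:
auth gray
  metrics gray
    queue gray
      cdn gray
      cdn black
      api gray
        worker gray
        worker black
        cron gray
        cron black
        gateway gray
          web gray
            web→queue: queue is gray → back edge
First back edge: web → queue.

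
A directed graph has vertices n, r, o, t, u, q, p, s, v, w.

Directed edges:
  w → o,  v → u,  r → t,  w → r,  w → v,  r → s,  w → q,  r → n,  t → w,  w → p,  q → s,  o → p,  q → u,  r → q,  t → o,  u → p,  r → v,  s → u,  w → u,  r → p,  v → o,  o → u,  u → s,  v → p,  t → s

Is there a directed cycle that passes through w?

w is on a cycle iff w can reach itself via ≥1 edge.
w → r → t → w — yes.

Yes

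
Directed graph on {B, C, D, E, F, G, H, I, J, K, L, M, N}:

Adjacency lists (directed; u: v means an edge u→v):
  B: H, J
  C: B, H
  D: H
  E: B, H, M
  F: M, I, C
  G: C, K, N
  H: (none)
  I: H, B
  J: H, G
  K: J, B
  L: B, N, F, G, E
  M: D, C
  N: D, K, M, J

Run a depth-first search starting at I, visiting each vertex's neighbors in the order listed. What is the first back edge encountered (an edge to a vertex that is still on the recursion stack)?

C->B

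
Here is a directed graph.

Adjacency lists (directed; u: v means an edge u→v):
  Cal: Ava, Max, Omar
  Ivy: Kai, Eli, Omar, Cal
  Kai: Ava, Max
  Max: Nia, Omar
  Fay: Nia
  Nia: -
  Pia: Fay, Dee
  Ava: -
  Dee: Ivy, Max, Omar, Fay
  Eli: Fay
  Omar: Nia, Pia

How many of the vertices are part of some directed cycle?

7

A vertex is on a directed cycle iff it belongs to a strongly connected component of size ≥ 2 (or has a self-loop).
The vertices on cycles are {Cal, Dee, Ivy, Kai, Max, Pia, Omar} — 7 in total.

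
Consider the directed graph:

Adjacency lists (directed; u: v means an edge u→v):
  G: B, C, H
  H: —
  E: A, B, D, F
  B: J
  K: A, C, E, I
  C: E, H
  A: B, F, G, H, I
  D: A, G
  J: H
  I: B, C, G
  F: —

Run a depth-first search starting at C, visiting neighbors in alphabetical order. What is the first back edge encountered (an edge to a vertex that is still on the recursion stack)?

DFS from C (visiting neighbors in alphabetical order); mark gray on enter, black on exit:
C gray
  E gray
    A gray
      B gray
        J gray
          H gray
          H black
        J black
      B black
      F gray
      F black
      G gray
        G→B: B black — skip
        G→C: C is gray → back edge
First back edge: G → C.

G->C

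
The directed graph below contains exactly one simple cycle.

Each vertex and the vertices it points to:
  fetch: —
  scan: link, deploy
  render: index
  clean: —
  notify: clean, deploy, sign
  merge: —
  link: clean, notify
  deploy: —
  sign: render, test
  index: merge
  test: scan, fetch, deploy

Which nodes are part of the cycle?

DFS with gray/black marking from sign:
sign gray
  render gray
    index gray
      merge gray
      merge black
    index black
  render black
  test gray
    scan gray
      link gray
        clean gray
        clean black
        notify gray
          notify→clean: clean black — skip
          deploy gray
          deploy black
          notify→sign: sign is gray → back edge
Back edge closes the cycle sign → test → scan → link → notify → sign; its vertices are {link, scan, sign, test, notify}.

link, scan, sign, test, notify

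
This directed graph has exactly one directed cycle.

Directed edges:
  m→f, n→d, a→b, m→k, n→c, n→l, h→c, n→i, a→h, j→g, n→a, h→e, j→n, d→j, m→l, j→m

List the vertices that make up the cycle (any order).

DFS with gray/black marking from j:
j gray
  n gray
    l gray
    l black
    i gray
    i black
    a gray
      h gray
        e gray
        e black
        c gray
        c black
      h black
      b gray
      b black
    a black
    n→c: c black — skip
    d gray
      d→j: j is gray → back edge
Back edge closes the cycle j → n → d → j; its vertices are {d, j, n}.

d, j, n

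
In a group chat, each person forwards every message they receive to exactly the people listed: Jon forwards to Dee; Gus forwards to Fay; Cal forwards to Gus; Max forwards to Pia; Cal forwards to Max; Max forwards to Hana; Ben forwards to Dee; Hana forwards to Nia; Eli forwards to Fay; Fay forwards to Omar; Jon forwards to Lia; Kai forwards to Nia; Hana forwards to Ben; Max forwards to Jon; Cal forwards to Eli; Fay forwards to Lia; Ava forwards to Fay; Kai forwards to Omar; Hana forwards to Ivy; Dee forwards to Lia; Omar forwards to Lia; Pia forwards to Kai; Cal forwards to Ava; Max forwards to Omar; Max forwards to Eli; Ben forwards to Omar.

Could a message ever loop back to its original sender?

DFS with white/gray/black marking, starting from Eli:
Eli gray
  Fay gray
    Omar gray
      Lia gray
      Lia black
    Omar black
    Fay→Lia: Lia black — skip
  Fay black
Eli black
Jon gray
  Dee gray
    Dee→Lia: Lia black — skip
  Dee black
  Jon→Lia: Lia black — skip
Jon black
Nia gray
Nia black
Ivy gray
Ivy black
Ben gray
  Ben→Dee: Dee black — skip
  Ben→Omar: Omar black — skip
Ben black
Gus gray
  Gus→Fay: Fay black — skip
Gus black
Max gray
  Max→Jon: Jon black — skip
  Hana gray
    Hana→Ivy: Ivy black — skip
    Hana→Nia: Nia black — skip
    Hana→Ben: Ben black — skip
  Hana black
  Max→Eli: Eli black — skip
  Pia gray
    Kai gray
      Kai→Nia: Nia black — skip
      Kai→Omar: Omar black — skip
    Kai black
  Pia black
  Max→Omar: Omar black — skip
Max black
Ava gray
  Ava→Fay: Fay black — skip
Ava black
Cal gray
  Cal→Gus: Gus black — skip
  Cal→Ava: Ava black — skip
  Cal→Eli: Eli black — skip
  Cal→Max: Max black — skip
Cal black
Every edge goes to a white or black vertex — no back edge, so the graph is acyclic.

No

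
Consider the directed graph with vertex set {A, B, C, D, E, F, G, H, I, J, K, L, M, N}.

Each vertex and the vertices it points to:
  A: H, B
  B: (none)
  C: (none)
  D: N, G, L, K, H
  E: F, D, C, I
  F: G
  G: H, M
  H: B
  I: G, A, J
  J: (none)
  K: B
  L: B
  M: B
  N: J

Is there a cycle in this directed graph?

DFS with white/gray/black marking, starting from L:
L gray
  B gray
  B black
L black
A gray
  H gray
    H→B: B black — skip
  H black
  A→B: B black — skip
A black
C gray
C black
D gray
  N gray
    J gray
    J black
  N black
  G gray
    G→H: H black — skip
    M gray
      M→B: B black — skip
    M black
  G black
  D→L: L black — skip
  K gray
    K→B: B black — skip
  K black
  D→H: H black — skip
D black
E gray
  F gray
    F→G: G black — skip
  F black
  E→D: D black — skip
  E→C: C black — skip
  I gray
    I→G: G black — skip
    I→A: A black — skip
    I→J: J black — skip
  I black
E black
Every edge goes to a white or black vertex — no back edge, so the graph is acyclic.

No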